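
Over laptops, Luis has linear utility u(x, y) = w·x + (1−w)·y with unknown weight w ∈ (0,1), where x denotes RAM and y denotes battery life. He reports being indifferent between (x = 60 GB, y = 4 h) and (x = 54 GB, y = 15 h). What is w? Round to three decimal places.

w = 0.647

Equating utilities: w·60 + (1−w)·4 = w·54 + (1−w)·15.
w·(60−54) = (1−w)·(15−4), i.e. w·6 = (1−w)·11.
The marginal rate of substitution is 11/6, so w = 11/(6+11) = 0.647.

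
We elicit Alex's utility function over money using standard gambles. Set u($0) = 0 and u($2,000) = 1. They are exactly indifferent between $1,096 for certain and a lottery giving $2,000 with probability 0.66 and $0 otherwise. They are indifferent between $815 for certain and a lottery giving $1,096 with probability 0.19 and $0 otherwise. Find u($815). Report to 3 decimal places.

0.125

The first gamble pins u($1,096): it must equal 0.66·1 + 0.34·0 = 0.66.
Chaining: u($815) = 0.19·0.66 + 0.81·0.00 = 0.1254.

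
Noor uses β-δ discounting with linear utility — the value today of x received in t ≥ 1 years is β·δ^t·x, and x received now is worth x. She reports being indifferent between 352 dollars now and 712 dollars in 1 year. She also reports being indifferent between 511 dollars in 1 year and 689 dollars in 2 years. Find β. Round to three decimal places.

Both payoffs in the second observation are in the future, so β drops out: δ^1·511 = δ^2·689 ⇒ δ = 511/689 = 0.74165.
Now use the now-vs-future pair: 352 = β·δ·712 gives β = 352/(0.74165·712) ≈ 0.667.

β ≈ 0.667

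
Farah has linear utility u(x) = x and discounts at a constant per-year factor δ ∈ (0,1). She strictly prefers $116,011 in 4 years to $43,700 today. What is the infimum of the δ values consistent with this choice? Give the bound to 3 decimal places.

Under u(x) = x this choice says 43700 < δ^4·116011.
Dividing by 116011: δ^4 > 0.37669. Both sides are positive, so the 4th root keeps the direction.
δ > (43700/116011)^(1/4) ≈ 0.783.

δ > 0.783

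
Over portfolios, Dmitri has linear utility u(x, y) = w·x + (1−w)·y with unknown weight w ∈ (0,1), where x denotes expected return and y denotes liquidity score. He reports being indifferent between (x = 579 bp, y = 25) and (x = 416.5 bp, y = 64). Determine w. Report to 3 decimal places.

Indifference: w·579 + (1−w)·25 = w·416.5 + (1−w)·64.
w·(579−416.5) = (1−w)·(64−25), i.e. w·162.5 = (1−w)·39.
Hence w = 39/(162.5+39) = 39/201.5 = 0.194.

w = 0.194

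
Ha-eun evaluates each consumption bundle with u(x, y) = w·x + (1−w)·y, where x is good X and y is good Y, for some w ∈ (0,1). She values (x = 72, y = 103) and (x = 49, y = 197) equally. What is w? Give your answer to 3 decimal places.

Indifference: w·72 + (1−w)·103 = w·49 + (1−w)·197.
Collecting terms: w·23 = (1−w)·94.
So w/(1−w) = 94/23 = 4.0870, giving w = 94/(23+94) = 0.803.

w = 0.803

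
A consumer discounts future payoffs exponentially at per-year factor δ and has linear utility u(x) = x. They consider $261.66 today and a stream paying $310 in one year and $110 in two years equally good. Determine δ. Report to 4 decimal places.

δ ≈ 0.6800

Equating present values: 261.66 = 310δ + 110δ².
That is, 110δ² + 310δ − 261.66 = 0, a quadratic in δ.
δ = (−310 + √(310² + 4·110·261.66)) / (2·110) = (−310 + √211230.40) / 220 ≈ 0.6800.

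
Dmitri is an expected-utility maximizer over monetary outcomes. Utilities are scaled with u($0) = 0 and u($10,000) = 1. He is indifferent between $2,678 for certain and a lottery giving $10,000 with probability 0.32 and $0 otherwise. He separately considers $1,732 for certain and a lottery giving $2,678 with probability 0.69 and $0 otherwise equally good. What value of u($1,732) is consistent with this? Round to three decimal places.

First, u($2,678) = 0.32·u($10,000) + 0.68·u($0) = 0.32.
The second indifference gives u($1,732) = 0.69·u($2,678) + 0.31·u($0) = 0.69·0.32 + 0.31·0.00 = 0.2208.

0.221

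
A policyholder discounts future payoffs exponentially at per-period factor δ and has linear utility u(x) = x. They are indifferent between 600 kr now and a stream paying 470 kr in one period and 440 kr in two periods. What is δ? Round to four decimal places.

Equating present values: 600 = 470δ + 440δ².
That is, 440δ² + 470δ − 600 = 0, a quadratic in δ.
By the quadratic formula (taking the positive root), δ = (−470 + √1276900.00) / 880 ≈ 0.7500.

δ ≈ 0.7500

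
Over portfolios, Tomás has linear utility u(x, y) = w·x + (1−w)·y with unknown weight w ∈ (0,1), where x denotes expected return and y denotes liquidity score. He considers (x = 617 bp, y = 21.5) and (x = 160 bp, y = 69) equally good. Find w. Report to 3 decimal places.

w = 0.094

u(617,21.5) = u(160,69) means w·617 + (1−w)·21.5 = w·160 + (1−w)·69.
Rearranging, 457·w − 47.5·(1−w) = 0.
So w/(1−w) = 47.5/457 = 0.1039, giving w = 47.5/(457+47.5) = 0.094.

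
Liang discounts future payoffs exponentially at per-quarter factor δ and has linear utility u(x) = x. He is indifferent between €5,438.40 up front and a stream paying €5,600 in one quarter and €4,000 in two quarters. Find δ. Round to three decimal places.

Equating present values: 5438.40 = 5600δ + 4000δ².
Rearranged: 4000δ² + 5600δ − 5438.40 = 0.
δ = (−5600 + √(5600² + 4·4000·5438.40)) / (2·4000) = (−5600 + √118374400.00) / 8000 ≈ 0.660.

δ ≈ 0.660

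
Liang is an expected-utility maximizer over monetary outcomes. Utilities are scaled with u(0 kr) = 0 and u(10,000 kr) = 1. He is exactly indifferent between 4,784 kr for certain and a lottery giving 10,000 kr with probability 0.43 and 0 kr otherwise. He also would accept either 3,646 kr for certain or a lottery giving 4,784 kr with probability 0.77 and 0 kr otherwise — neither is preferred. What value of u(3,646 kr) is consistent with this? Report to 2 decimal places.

First, u(4,784 kr) = 0.43·u(10,000 kr) + 0.57·u(0 kr) = 0.43.
The second indifference gives u(3,646 kr) = 0.77·u(4,784 kr) + 0.23·u(0 kr) = 0.77·0.43 + 0.23·0.00 = 0.3311.

0.33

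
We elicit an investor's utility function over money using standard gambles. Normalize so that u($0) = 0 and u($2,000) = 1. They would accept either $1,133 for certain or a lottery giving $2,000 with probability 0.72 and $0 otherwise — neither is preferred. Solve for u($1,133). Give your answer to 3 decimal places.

By the standard-gamble method, u($1,133) is just the indifference probability on the best outcome: 0.72.

0.720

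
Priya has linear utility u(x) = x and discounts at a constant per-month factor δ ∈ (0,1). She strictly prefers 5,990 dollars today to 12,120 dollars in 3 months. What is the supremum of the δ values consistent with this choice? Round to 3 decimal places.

δ < 0.791

Under u(x) = x this choice says 5990 > δ^3·12120.
So δ^3 < 5990/12120 = 0.49422; taking the cube root of both positive sides preserves the inequality.
δ < (5990/12120)^(1/3) ≈ 0.791.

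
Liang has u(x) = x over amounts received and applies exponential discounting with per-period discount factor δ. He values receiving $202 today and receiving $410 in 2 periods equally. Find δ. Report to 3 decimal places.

Indifference means u(202) = δ^2 · u(410), so δ^2 = u(202)/u(410).
With u(x) = x: δ^2 = 202/410 = 0.49268.
Taking the square root: δ = 0.49268^(1/2) ≈ 0.702.

δ ≈ 0.702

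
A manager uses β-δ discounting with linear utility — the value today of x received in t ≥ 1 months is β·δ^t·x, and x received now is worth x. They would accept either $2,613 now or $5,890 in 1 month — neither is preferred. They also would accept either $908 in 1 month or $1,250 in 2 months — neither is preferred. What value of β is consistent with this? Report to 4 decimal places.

β ≈ 0.6107

The second indifference involves only future payoffs, so β cancels: β·δ^1·908 = β·δ^2·1250, giving δ = 908/1250 = 0.72640.
Now use the now-vs-future pair: 2613 = β·δ·5890 gives β = 2613/(0.72640·5890) ≈ 0.6107.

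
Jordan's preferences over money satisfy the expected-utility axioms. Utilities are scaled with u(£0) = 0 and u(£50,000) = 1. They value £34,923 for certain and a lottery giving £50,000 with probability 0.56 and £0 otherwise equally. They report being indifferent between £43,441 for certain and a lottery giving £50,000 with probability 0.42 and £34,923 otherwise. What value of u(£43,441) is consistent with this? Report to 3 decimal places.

0.745

First, u(£34,923) = 0.56·u(£50,000) + 0.44·u(£0) = 0.56.
Chaining: u(£43,441) = 0.42·1.00 + 0.58·0.56 = 0.7448.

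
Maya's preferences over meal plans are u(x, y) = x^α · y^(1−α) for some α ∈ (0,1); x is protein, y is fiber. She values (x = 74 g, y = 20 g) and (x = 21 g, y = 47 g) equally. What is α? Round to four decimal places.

α ≈ 0.4042

The Cobb–Douglas utilities coincide, so 74^α·20^(1−α) = 21^α·47^(1−α).
(74/21)^α = (47/20)^(1−α); take logs: α·ln(74/21) = (1−α)·ln(47/20), i.e. α·1.2595427 = (1−α)·0.8544153.
Thus α·(2.1139580) = 0.8544153, so α = 0.8544153/2.1139580 ≈ 0.4042.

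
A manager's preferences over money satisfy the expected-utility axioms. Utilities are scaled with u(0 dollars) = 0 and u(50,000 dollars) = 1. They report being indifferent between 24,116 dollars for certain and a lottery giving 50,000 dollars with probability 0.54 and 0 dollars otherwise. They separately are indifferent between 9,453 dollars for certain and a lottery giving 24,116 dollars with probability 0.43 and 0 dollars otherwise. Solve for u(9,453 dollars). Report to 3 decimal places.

0.232

From the first indifference, u(24,116 dollars) = 0.54·u(50,000 dollars) + 0.46·u(0 dollars) = 0.54·1 + 0.46·0 = 0.54.
Chaining: u(9,453 dollars) = 0.43·0.54 + 0.57·0.00 = 0.2322.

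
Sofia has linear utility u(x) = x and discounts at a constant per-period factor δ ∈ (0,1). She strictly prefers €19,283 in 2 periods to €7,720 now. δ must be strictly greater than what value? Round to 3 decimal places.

The preference means 7720 < δ^2·19283.
So δ^2 > 7720/19283 = 0.40035; taking the square root of both positive sides preserves the inequality.
δ > 0.40035^(1/2) = 0.633.

δ > 0.633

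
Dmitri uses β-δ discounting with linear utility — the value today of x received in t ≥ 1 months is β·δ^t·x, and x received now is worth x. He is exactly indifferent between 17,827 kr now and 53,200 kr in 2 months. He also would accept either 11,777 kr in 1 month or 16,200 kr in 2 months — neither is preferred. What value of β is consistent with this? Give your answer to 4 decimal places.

The second indifference involves only future payoffs, so β cancels: β·δ^1·11777 = β·δ^2·16200, giving δ = 11777/16200 = 0.72698.
The first indifference: 17827 = β·δ^2·53200, so β = 17827/(δ^2·53200) = 17827/(0.52849·53200) ≈ 0.6341.

β ≈ 0.6341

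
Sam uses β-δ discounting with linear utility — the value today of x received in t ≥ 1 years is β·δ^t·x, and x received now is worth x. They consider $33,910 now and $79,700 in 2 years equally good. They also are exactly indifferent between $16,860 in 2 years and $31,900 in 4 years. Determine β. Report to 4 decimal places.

Both payoffs in the second observation are in the future, so β drops out: δ^2·16860 = δ^4·31900 ⇒ δ^2 = 16860/31900 = 0.52853, so δ = 0.72700.
The first indifference: 33910 = β·δ^2·79700, so β = 33910/(δ^2·79700) = 33910/(0.52853·79700) ≈ 0.8050.

β ≈ 0.8050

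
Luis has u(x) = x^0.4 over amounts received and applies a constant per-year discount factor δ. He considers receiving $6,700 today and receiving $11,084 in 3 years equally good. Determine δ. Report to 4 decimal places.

δ ≈ 0.9351

The payoff in 3 years is discounted by δ^3, so u(6700) = δ^3·u(11084) and δ^3 = u(6700)/u(11084).
Since u(x) = x^0.4, δ^3 = (6700/11084)^0.4 = 0.60447^0.4 = 0.81762.
So δ = 0.81762^(1/3) ≈ 0.9351.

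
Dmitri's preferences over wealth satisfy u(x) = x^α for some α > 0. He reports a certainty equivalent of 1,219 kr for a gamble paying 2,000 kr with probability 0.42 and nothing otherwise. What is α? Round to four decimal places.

α ≈ 1.7521

EU(lottery) = 0.42·2000^α + 0.58·0 = 0.42·2000^α.
Setting u(1219) equal to that: 1219^α = 0.42·2000^α ⇒ (1219/2000)^α = 0.42.
α = ln(0.42) / ln(1219/2000) = -0.8675006/-0.4951163 ≈ 1.7521.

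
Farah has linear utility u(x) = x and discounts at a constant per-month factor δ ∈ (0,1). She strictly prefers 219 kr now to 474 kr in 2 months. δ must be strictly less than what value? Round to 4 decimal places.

δ < 0.6797

The preference means 219 > δ^2·474.
Hence δ^2 < 219/474 = 0.46203, and x ↦ x^(1/2) is increasing on (0,∞).
δ < (219/474)^(1/2) ≈ 0.6797.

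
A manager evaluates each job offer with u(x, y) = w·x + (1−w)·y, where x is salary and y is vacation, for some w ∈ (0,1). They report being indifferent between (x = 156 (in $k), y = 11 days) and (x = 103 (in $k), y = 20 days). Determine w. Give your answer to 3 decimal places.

u(156,11) = u(103,20) means w·156 + (1−w)·11 = w·103 + (1−w)·20.
Rearranging, 53·w − 9·(1−w) = 0.
The marginal rate of substitution is 9/53, so w = 9/(53+9) = 0.145.

w = 0.145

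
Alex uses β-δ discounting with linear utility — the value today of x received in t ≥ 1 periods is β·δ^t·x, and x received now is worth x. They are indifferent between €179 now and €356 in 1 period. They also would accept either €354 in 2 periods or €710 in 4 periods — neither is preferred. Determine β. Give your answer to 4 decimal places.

β ≈ 0.7121

Both payoffs in the second observation are in the future, so β drops out: δ^2·354 = δ^4·710 ⇒ δ^2 = 354/710 = 0.49859, so δ = 0.70611.
Substituting δ into 179 = β·δ·356: β = 179/(251.375) ≈ 0.7121.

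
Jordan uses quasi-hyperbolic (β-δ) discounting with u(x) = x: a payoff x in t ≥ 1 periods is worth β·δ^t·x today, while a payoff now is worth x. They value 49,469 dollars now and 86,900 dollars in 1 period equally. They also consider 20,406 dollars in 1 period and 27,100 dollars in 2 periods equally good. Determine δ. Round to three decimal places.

From the later pair, β·δ^1·20406 = β·δ^2·27100; dividing through, δ = 20406/27100 = 0.75299.

δ ≈ 0.753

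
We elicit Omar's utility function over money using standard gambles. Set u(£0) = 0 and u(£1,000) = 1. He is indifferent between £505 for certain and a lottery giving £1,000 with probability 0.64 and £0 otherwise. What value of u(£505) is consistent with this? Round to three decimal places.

0.640

The indifference gives u(£505) = 0.64·u(£1,000) + 0.36·u(£0) = 0.64·1 + 0.36·0 = 0.64.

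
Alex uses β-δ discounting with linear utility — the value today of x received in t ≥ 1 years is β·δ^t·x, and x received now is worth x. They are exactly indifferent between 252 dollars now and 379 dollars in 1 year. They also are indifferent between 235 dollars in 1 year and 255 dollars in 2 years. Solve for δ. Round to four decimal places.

δ ≈ 0.9216

Both payoffs in the second observation are in the future, so β drops out: δ^1·235 = δ^2·255 ⇒ δ = 235/255 = 0.92157.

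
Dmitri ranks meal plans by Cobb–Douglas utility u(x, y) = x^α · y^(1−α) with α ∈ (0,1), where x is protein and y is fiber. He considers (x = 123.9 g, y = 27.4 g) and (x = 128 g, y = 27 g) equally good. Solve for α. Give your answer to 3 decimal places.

Indifference: 123.9^α · 27.4^(1−α) = 128^α · 27^(1−α).
Rearrange to (123.9/128)^α = (27/27.4)^(1−α) and take logs: α·-0.032555 = (1−α)·-0.014706.
With A = -0.032555 and B = -0.014706: α·A = (1−α)·B, so α = B/(A+B) = -0.014706/-0.047261 ≈ 0.311.

α ≈ 0.311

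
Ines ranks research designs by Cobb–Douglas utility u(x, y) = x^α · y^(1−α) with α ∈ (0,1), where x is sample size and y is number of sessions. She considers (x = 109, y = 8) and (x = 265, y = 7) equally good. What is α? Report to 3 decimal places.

Indifference: 109^α · 8^(1−α) = 265^α · 7^(1−α).
Rearrange to (109/265)^α = (7/8)^(1−α) and take logs: α·-0.888382 = (1−α)·-0.133531.
Thus α·(-1.021913) = -0.133531, so α = -0.133531/-1.021913 ≈ 0.131.

α ≈ 0.131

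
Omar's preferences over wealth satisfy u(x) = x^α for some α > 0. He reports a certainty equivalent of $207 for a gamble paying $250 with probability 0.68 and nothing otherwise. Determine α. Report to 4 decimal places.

α ≈ 2.0433

Since u(0) = 0, the lottery's EU is 0.68·250^α.
Equating: 207^α = 0.68·250^α, i.e. 0.8280^α = 0.68.
Taking logs: α·ln(207/250) = ln(0.68), so α = -0.3856625 / -0.1887421 ≈ 2.0433.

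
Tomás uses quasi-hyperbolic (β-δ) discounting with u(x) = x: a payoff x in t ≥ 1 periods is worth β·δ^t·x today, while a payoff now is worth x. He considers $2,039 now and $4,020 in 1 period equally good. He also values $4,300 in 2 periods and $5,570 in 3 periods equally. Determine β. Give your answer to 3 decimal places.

From the later pair, β·δ^2·4300 = β·δ^3·5570; dividing through, δ = 4300/5570 = 0.77199.
The first indifference: 2039 = β·δ·4020, so β = 2039/(δ·4020) = 2039/(0.77199·4020) ≈ 0.657.

β ≈ 0.657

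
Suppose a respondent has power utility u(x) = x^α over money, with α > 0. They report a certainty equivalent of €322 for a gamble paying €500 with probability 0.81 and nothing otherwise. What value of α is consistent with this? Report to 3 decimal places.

α ≈ 0.479

Since u(0) = 0, the lottery's EU is 0.81·500^α.
Setting u(322) equal to that: 322^α = 0.81·500^α ⇒ (322/500)^α = 0.81.
Take logs: α = ln 0.81 / ln(322/500) ≈ 0.47885.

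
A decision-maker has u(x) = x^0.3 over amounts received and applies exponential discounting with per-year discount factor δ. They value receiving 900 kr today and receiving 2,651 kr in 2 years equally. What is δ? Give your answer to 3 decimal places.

δ ≈ 0.850

Equating discounted utilities: u(900) = δ^2·u(2651) ⇒ δ^2 = u(900)/u(2651).
With u(x) = x^0.3: δ^2 = 900^0.3/2651^0.3 = (900/2651)^0.3 = 0.72319.
So δ = 0.72319^(1/2) ≈ 0.850.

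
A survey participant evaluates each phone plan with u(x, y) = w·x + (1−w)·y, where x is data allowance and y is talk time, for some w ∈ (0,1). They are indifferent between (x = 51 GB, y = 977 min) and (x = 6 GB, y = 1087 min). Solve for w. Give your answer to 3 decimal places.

w = 0.710

Indifference: w·51 + (1−w)·977 = w·6 + (1−w)·1087.
Rearranging, 45·w − 110·(1−w) = 0.
So w/(1−w) = 110/45 = 2.4444, giving w = 110/(45+110) = 0.710.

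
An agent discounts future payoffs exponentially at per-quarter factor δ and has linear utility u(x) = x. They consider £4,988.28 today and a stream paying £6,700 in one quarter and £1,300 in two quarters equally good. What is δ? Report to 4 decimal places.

The stream is worth 6700δ + 1300δ² today, so 6700δ + 1300δ² = 4988.28.
Rearranged: 1300δ² + 6700δ − 4988.28 = 0.
The positive root is δ = [−6700 + √(6700² + 4·1300·4988.28)] / (2·1300) = (−6700 + 8416.000)/2600 ≈ 0.6600.

δ ≈ 0.6600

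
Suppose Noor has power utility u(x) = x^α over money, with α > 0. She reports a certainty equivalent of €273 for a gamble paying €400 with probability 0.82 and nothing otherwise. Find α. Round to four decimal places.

Since u(0) = 0, the lottery's EU is 0.82·400^α.
Equating: 273^α = 0.82·400^α, i.e. 0.6825^α = 0.82.
Taking logs: α·ln(273/400) = ln(0.82), so α = -0.1984509 / -0.3819928 ≈ 0.5195.

α ≈ 0.5195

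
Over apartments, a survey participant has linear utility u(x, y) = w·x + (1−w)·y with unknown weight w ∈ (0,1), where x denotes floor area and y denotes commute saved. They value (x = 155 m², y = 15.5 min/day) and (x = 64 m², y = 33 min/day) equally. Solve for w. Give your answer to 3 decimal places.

w = 0.161

Equating utilities: w·155 + (1−w)·15.5 = w·64 + (1−w)·33.
w·(155−64) = (1−w)·(33−15.5), i.e. w·91 = (1−w)·17.5.
Hence w = 17.5/(91+17.5) = 17.5/108.5 = 0.161.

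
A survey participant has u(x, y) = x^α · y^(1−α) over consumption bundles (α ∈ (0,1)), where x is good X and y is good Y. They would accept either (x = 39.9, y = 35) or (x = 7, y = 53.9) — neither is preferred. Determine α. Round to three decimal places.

α ≈ 0.199

Set the two utilities equal: 39.9^α·35^(1−α) = 7^α·53.9^(1−α).
Taking logs: α·ln 39.9 + (1−α)·ln 35 = α·ln 7 + (1−α)·ln 53.9, i.e. α·1.740466 = (1−α)·0.431782.
With A = 1.740466 and B = 0.431782: α·A = (1−α)·B, so α = B/(A+B) = 0.431782/2.172248 ≈ 0.199.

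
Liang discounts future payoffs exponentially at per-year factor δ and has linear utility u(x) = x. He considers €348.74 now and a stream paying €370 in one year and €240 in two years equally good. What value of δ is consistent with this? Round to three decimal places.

Equating present values: 348.74 = 370δ + 240δ².
So 240δ² + 370δ − 348.74 = 0.
The positive root is δ = [−370 + √(370² + 4·240·348.74)] / (2·240) = (−370 + 686.797)/480 ≈ 0.660.

δ ≈ 0.660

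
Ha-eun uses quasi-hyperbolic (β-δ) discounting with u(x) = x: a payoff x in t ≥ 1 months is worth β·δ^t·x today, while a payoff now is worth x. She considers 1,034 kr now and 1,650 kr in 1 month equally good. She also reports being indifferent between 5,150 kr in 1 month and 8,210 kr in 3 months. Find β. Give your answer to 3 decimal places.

β ≈ 0.791

Both payoffs in the second observation are in the future, so β drops out: δ^1·5150 = δ^3·8210 ⇒ δ^2 = 5150/8210 = 0.62728, so δ = 0.79201.
Now use the now-vs-future pair: 1034 = β·δ·1650 gives β = 1034/(0.79201·1650) ≈ 0.791.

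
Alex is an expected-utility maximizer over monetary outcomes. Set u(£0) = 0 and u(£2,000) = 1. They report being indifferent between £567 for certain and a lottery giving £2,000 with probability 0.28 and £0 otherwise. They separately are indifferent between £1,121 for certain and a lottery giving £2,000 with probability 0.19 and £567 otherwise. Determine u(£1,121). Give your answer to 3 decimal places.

The first gamble pins u(£567): it must equal 0.28·1 + 0.72·0 = 0.28.
Then u(£1,121) = 0.19·u(£2,000) + 0.81·u(£567) = 0.19·1.00 + 0.81·0.28 = 0.4168.

0.417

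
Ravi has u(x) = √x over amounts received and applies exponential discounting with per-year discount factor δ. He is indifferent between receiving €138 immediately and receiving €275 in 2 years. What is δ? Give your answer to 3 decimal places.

Equating discounted utilities: u(138) = δ^2·u(275) ⇒ δ^2 = u(138)/u(275).
With u(x) = √x: δ^2 = √138/√275 = √(138/275) = 0.70839.
So δ = 0.70839^(1/2) ≈ 0.842.

δ ≈ 0.842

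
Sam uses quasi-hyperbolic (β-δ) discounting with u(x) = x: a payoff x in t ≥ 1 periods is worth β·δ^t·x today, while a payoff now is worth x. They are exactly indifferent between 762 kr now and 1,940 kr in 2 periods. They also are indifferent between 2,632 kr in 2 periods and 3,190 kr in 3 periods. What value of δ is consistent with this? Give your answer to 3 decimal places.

δ ≈ 0.825

Both payoffs in the second observation are in the future, so β drops out: δ^2·2632 = δ^3·3190 ⇒ δ = 2632/3190 = 0.82508.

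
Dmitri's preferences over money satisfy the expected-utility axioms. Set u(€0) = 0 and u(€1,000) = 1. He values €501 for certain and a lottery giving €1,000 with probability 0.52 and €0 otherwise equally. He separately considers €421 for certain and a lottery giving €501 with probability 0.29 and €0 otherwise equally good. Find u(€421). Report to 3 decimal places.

0.151

The first gamble pins u(€501): it must equal 0.52·1 + 0.48·0 = 0.52.
The second indifference gives u(€421) = 0.29·u(€501) + 0.71·u(€0) = 0.29·0.52 + 0.71·0.00 = 0.1508.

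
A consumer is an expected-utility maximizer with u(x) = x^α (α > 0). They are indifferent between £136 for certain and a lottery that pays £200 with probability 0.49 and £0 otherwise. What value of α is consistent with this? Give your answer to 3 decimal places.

α ≈ 1.850

EU(lottery) = 0.49·200^α + 0.51·0 = 0.49·200^α.
Setting u(136) equal to that: 136^α = 0.49·200^α ⇒ (136/200)^α = 0.49.
α = ln(0.49) / ln(136/200) = -0.713350/-0.385662 ≈ 1.850.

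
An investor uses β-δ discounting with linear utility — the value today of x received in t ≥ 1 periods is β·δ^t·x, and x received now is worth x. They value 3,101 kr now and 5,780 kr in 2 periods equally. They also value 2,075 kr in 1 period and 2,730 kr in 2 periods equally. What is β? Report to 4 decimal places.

The second indifference involves only future payoffs, so β cancels: β·δ^1·2075 = β·δ^2·2730, giving δ = 2075/2730 = 0.76007.
The first indifference: 3101 = β·δ^2·5780, so β = 3101/(δ^2·5780) = 3101/(0.57771·5780) ≈ 0.9287.

β ≈ 0.9287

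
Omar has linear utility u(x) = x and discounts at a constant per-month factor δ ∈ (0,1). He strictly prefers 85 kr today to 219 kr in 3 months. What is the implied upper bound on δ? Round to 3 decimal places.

δ < 0.729

Comparing present values: 85 > δ^3·219.
Hence δ^3 < 85/219 = 0.38813, and x ↦ x^(1/3) is increasing on (0,∞).
δ < (85/219)^(1/3) ≈ 0.729.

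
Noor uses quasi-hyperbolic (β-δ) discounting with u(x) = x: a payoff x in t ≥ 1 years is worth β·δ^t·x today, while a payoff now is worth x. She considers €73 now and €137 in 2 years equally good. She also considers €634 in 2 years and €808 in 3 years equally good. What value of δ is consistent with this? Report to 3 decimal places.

From the later pair, β·δ^2·634 = β·δ^3·808; dividing through, δ = 634/808 = 0.78465.

δ ≈ 0.785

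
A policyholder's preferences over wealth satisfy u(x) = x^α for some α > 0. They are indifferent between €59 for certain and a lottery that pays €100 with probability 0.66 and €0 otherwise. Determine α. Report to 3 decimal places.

Since u(0) = 0, the lottery's EU is 0.66·100^α.
Equating: 59^α = 0.66·100^α, i.e. 0.5900^α = 0.66.
Taking logs: α·ln(59/100) = ln(0.66), so α = -0.415515 / -0.527633 ≈ 0.788.

α ≈ 0.788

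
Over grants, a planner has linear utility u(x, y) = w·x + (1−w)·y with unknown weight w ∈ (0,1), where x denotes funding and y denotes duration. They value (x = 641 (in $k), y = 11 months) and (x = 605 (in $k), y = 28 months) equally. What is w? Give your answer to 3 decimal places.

w = 0.321

Indifference: w·641 + (1−w)·11 = w·605 + (1−w)·28.
w·(641−605) = (1−w)·(28−11), i.e. w·36 = (1−w)·17.
Hence w = 17/(36+17) = 17/53 = 0.321.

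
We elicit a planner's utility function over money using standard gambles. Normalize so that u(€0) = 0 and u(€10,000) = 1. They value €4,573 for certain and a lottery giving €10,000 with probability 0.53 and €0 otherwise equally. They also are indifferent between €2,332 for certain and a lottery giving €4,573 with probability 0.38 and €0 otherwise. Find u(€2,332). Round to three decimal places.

First, u(€4,573) = 0.53·u(€10,000) + 0.47·u(€0) = 0.53.
Chaining: u(€2,332) = 0.38·0.53 + 0.62·0.00 = 0.2014.

0.201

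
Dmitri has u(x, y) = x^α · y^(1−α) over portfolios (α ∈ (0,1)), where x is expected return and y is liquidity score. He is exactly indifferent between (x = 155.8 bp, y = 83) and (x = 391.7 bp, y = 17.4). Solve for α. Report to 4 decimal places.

Indifference: 155.8^α · 83^(1−α) = 391.7^α · 17.4^(1−α).
Rearrange to (155.8/391.7)^α = (17.4/83)^(1−α) and take logs: α·-0.9219231 = (1−α)·-1.5623704.
Thus α·(-2.4842935) = -1.5623704, so α = -1.5623704/-2.4842935 ≈ 0.6289.

α ≈ 0.6289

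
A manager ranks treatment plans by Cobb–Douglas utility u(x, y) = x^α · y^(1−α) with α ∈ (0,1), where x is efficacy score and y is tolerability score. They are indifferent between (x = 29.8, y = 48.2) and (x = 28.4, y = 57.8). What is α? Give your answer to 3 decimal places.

Set the two utilities equal: 29.8^α·48.2^(1−α) = 28.4^α·57.8^(1−α).
Taking logs: α·ln 29.8 + (1−α)·ln 48.2 = α·ln 28.4 + (1−α)·ln 57.8, i.e. α·0.048119 = (1−α)·0.181630.
With A = 0.048119 and B = 0.181630: α·A = (1−α)·B, so α = B/(A+B) = 0.181630/0.229749 ≈ 0.791.

α ≈ 0.791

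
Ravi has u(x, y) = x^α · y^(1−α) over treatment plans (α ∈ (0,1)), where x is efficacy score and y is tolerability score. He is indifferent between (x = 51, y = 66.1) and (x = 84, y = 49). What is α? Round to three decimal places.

Set the two utilities equal: 51^α·66.1^(1−α) = 84^α·49^(1−α).
(51/84)^α = (49/66.1)^(1−α); take logs: α·ln(51/84) = (1−α)·ln(49/66.1), i.e. α·-0.498991 = (1−α)·-0.299348.
With A = -0.498991 and B = -0.299348: α·A = (1−α)·B, so α = B/(A+B) = -0.299348/-0.798339 ≈ 0.375.

α ≈ 0.375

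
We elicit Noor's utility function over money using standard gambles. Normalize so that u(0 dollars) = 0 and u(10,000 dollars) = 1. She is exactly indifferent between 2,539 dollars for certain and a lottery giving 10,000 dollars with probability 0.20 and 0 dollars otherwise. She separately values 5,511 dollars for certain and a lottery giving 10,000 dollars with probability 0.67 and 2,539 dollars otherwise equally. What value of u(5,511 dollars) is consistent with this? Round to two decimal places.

The first gamble pins u(2,539 dollars): it must equal 0.20·1 + 0.80·0 = 0.20.
The second indifference gives u(5,511 dollars) = 0.67·u(10,000 dollars) + 0.33·u(2,539 dollars) = 0.67·1.00 + 0.33·0.20 = 0.7360.

0.74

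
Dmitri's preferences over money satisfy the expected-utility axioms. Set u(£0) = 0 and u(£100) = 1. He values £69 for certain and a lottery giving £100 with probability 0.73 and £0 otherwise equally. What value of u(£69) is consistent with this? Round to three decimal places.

By the standard-gamble method, u(£69) is just the indifference probability on the best outcome: 0.73.

0.730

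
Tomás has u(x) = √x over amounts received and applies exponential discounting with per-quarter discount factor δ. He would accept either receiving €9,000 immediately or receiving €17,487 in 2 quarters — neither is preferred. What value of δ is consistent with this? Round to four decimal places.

δ ≈ 0.8470

The payoff in 2 quarters is discounted by δ^2, so u(9000) = δ^2·u(17487) and δ^2 = u(9000)/u(17487).
Since u(x) = √x, δ^2 = √(9000/17487) = 0.71740.
So δ = 0.71740^(1/2) ≈ 0.8470.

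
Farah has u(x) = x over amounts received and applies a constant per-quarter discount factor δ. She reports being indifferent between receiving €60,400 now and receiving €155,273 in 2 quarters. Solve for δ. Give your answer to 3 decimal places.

Equating discounted utilities: u(60400) = δ^2·u(155273) ⇒ δ^2 = u(60400)/u(155273).
With u(x) = x: δ^2 = 60400/155273 = 0.38899.
Hence δ = (0.38899)^(1/2) = 0.62369.

δ ≈ 0.624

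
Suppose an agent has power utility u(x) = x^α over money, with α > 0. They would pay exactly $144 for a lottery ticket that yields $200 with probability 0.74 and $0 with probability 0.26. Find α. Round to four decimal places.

The lottery's expected utility is 0.74·u(200) + 0.26·u(0) = 0.74·200^α (since u(0) = 0 for α > 0).
Equating: 144^α = 0.74·200^α, i.e. 0.7200^α = 0.74.
α = ln(0.74) / ln(144/200) = -0.3011051/-0.3285041 ≈ 0.9166.

α ≈ 0.9166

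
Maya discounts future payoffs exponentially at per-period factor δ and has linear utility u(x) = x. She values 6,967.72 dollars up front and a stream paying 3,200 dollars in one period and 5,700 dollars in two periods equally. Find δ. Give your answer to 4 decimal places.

Present value of the stream is 3200·δ + 5700·δ². Indifference gives 3200δ + 5700δ² = 6967.72.
So 5700δ² + 3200δ − 6967.72 = 0.
δ = (−3200 + √(3200² + 4·5700·6967.72)) / (2·5700) = (−3200 + √169104016.00) / 11400 ≈ 0.8600.

δ ≈ 0.8600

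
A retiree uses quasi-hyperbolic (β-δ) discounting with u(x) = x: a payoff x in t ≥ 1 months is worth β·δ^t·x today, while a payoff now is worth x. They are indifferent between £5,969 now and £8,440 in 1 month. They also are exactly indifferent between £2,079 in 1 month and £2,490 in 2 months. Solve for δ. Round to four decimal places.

δ ≈ 0.8349

The second indifference involves only future payoffs, so β cancels: β·δ^1·2079 = β·δ^2·2490, giving δ = 2079/2490 = 0.83494.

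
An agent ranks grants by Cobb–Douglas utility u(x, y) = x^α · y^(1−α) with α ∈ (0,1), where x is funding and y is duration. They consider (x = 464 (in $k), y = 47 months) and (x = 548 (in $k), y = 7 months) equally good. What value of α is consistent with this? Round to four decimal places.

α ≈ 0.9196

The Cobb–Douglas utilities coincide, so 464^α·47^(1−α) = 548^α·7^(1−α).
Taking logs: α·ln 464 + (1−α)·ln 47 = α·ln 548 + (1−α)·ln 7, i.e. α·-0.1663907 = (1−α)·-1.9042375.
With A = -0.1663907 and B = -1.9042375: α·A = (1−α)·B, so α = B/(A+B) = -1.9042375/-2.0706282 ≈ 0.9196.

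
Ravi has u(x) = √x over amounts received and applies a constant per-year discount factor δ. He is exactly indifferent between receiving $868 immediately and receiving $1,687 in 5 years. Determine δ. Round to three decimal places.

δ ≈ 0.936

Equating discounted utilities: u(868) = δ^5·u(1687) ⇒ δ^5 = u(868)/u(1687).
Since u(x) = √x, δ^5 = √(868/1687) = 0.71730.
So δ = 0.71730^(1/5) ≈ 0.936.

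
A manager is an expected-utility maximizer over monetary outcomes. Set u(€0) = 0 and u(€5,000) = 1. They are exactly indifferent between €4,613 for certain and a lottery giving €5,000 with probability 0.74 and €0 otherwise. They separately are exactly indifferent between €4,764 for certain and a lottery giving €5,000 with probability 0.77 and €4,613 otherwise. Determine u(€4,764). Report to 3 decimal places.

From the first indifference, u(€4,613) = 0.74·u(€5,000) + 0.26·u(€0) = 0.74·1 + 0.26·0 = 0.74.
The second indifference gives u(€4,764) = 0.77·u(€5,000) + 0.23·u(€4,613) = 0.77·1.00 + 0.23·0.74 = 0.9402.

0.940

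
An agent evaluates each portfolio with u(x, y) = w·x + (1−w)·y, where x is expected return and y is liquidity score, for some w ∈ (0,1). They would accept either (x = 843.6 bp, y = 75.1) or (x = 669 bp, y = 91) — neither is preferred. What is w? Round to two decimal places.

w = 0.08

u(843.6,75.1) = u(669,91) means w·843.6 + (1−w)·75.1 = w·669 + (1−w)·91.
w·(843.6−669) = (1−w)·(91−75.1), i.e. w·174.6 = (1−w)·15.9.
Hence w = 15.9/(174.6+15.9) = 15.9/190.5 = 0.08.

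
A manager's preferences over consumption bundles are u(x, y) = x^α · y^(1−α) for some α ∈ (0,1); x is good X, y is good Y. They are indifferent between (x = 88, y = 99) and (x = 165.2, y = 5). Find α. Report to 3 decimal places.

Set the two utilities equal: 88^α·99^(1−α) = 165.2^α·5^(1−α).
(88/165.2)^α = (5/99)^(1−α); take logs: α·ln(88/165.2) = (1−α)·ln(5/99), i.e. α·-0.629820 = (1−α)·-2.985682.
Thus α·(-3.615502) = -2.985682, so α = -2.985682/-3.615502 ≈ 0.826.

α ≈ 0.826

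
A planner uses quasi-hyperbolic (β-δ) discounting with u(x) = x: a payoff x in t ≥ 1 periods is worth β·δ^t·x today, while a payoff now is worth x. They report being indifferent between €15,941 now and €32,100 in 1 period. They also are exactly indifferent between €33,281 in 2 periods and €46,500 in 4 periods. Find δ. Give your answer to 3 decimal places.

Both payoffs in the second observation are in the future, so β drops out: δ^2·33281 = δ^4·46500 ⇒ δ^2 = 33281/46500 = 0.71572, so δ = 0.84600.

δ ≈ 0.846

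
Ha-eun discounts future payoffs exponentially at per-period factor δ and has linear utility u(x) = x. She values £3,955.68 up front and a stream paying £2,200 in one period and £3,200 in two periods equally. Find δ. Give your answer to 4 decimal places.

δ ≈ 0.8200

Equating present values: 3955.68 = 2200δ + 3200δ².
That is, 3200δ² + 2200δ − 3955.68 = 0, a quadratic in δ.
The positive root is δ = [−2200 + √(2200² + 4·3200·3955.68)] / (2·3200) = (−2200 + 7448.000)/6400 ≈ 0.8200.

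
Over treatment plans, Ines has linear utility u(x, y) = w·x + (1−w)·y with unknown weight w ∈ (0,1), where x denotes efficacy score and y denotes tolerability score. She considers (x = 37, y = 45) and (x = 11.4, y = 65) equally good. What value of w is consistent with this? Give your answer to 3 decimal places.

w = 0.439

u(37,45) = u(11.4,65) means w·37 + (1−w)·45 = w·11.4 + (1−w)·65.
Rearranging, 25.6·w − 20·(1−w) = 0.
Hence w = 20/(25.6+20) = 20/45.6 = 0.439.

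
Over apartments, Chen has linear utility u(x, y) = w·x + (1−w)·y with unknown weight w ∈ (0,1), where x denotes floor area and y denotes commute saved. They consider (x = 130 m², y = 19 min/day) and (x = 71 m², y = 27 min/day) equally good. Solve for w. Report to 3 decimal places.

w = 0.119

Indifference: w·130 + (1−w)·19 = w·71 + (1−w)·27.
Collecting terms: w·59 = (1−w)·8.
So w/(1−w) = 8/59 = 0.1356, giving w = 8/(59+8) = 0.119.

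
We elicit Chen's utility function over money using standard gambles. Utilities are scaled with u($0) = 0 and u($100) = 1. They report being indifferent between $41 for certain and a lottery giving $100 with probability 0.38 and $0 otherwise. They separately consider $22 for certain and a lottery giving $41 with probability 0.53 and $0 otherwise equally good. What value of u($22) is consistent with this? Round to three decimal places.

0.201

The first gamble pins u($41): it must equal 0.38·1 + 0.62·0 = 0.38.
The second indifference gives u($22) = 0.53·u($41) + 0.47·u($0) = 0.53·0.38 + 0.47·0.00 = 0.2014.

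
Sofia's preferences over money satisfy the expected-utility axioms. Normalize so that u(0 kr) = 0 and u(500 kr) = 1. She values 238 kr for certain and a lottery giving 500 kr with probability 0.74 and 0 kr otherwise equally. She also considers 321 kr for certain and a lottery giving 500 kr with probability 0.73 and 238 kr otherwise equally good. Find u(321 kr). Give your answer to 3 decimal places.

The first gamble pins u(238 kr): it must equal 0.74·1 + 0.26·0 = 0.74.
The second indifference gives u(321 kr) = 0.73·u(500 kr) + 0.27·u(238 kr) = 0.73·1.00 + 0.27·0.74 = 0.9298.

0.930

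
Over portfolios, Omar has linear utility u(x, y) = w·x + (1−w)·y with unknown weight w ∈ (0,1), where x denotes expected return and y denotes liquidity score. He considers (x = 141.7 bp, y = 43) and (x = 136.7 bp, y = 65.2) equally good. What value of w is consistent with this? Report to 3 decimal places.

w = 0.816

u(141.7,43) = u(136.7,65.2) means w·141.7 + (1−w)·43 = w·136.7 + (1−w)·65.2.
w·(141.7−136.7) = (1−w)·(65.2−43), i.e. w·5 = (1−w)·22.2.
So w/(1−w) = 22.2/5 = 4.4400, giving w = 22.2/(5+22.2) = 0.816.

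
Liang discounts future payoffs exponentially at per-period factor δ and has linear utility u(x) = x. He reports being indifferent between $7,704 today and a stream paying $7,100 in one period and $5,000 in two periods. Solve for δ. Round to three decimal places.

The stream is worth 7100δ + 5000δ² today, so 7100δ + 5000δ² = 7704.
That is, 5000δ² + 7100δ − 7704 = 0, a quadratic in δ.
δ = (−7100 + √(7100² + 4·5000·7704)) / (2·5000) = (−7100 + √204490000.00) / 10000 ≈ 0.720.

δ ≈ 0.720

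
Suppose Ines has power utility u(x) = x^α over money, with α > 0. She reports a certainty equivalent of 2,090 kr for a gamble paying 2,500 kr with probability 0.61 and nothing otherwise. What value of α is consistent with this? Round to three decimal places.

α ≈ 2.759

Since u(0) = 0, the lottery's EU is 0.61·2500^α.
Equating: 2090^α = 0.61·2500^α, i.e. 0.8360^α = 0.61.
α = ln(0.61) / ln(2090/2500) = -0.494296/-0.179127 ≈ 2.759.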